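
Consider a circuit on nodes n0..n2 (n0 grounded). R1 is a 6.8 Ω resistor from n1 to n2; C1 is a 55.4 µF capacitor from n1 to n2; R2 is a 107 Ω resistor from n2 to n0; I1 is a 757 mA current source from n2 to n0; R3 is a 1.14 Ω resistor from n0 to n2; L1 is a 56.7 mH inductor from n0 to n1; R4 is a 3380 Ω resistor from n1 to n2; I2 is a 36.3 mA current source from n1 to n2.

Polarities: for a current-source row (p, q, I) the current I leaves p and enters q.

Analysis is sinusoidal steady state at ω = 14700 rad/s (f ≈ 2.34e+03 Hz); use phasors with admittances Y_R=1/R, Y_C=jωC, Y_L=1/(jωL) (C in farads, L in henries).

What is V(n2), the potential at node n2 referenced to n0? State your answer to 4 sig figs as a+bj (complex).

Element admittances at ω=14700 rad/s:
  Y(R1) = 0.1471+0.000j S between n1,n2
  Y(C1) = 0.000+0.8144j S between n1,n2
  Y(R2) = 0.009346+0.000j S between n2,n0
  I1: injects 0.757 A into n0 (from n2)
  Y(R3) = 0.8772+0.000j S between n0,n2
  Y(L1) = 0.000-0.001200j S between n0,n1
  Y(R4) = 0.0002959+0.000j S between n1,n2
  I2: injects 0.0363 A into n2 (from n1)
Assemble and solve the 2×2 MNA system:
  V(n1)=-0.8630+0.04183j  V(n2)=-0.8539-0.001168j

-0.8539-0.001168j V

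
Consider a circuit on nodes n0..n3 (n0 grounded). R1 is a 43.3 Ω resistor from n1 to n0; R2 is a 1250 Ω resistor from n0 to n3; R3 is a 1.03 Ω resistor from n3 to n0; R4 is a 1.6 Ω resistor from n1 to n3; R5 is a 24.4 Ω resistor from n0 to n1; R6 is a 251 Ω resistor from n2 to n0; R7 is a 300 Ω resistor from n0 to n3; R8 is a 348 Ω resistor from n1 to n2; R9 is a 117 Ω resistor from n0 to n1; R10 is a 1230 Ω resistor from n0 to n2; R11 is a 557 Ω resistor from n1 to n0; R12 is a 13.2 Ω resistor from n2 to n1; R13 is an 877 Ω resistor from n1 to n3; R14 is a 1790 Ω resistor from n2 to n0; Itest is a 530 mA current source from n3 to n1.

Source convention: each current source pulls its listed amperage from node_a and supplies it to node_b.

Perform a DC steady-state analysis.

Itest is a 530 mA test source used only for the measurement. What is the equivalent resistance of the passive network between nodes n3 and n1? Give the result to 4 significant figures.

R_eq = 1.429 Ω

Apply KCL at each of the 3 non-ground nodes and solve the resulting linear system.
Node n1: branches {R1, R4, R5, R8, R9, R11, R12, R13, Itest} → V_1 = 0.7005
Node n2: branches {R6, R8, R10, R12, R14} → V_2 = 0.6558
Node n3: branches {R2, R3, R4, R7, R13, Itest} → V_3 = -0.05707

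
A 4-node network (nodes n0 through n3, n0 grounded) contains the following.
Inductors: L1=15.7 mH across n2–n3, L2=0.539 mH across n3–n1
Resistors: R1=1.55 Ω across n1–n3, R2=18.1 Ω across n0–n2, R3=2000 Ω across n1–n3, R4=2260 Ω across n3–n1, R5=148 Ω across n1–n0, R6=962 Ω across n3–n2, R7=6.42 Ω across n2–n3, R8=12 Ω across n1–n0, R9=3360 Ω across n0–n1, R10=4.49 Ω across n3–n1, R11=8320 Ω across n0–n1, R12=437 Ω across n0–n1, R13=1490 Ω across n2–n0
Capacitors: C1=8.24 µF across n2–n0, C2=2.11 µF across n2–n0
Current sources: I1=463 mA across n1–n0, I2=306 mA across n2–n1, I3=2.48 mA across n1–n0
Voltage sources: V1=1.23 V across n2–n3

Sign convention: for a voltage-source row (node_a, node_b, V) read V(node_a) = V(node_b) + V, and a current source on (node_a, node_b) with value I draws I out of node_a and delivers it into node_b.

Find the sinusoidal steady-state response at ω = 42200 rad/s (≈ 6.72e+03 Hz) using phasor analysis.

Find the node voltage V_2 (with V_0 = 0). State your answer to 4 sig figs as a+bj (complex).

-0.2306+0.7213j V

Apply KCL at each of the 3 non-ground nodes and solve the resulting linear system.
Node n1: branches {R1, R3, R4, R5, I1, L2, I2, R8, R9, I3, R10, R11, R12} → V_1 = -1.482+0.6507j
Node n2: branches {L1, R2, C1, R6, R7, I2, C2, R13, V1} → V_2 = -0.2306+0.7213j
Node n3: branches {L1, R1, R3, R4, R6, R7, L2, R10, V1} → V_3 = -1.461+0.7213j
Source currents: i(V1)=-0.1709+0.06224j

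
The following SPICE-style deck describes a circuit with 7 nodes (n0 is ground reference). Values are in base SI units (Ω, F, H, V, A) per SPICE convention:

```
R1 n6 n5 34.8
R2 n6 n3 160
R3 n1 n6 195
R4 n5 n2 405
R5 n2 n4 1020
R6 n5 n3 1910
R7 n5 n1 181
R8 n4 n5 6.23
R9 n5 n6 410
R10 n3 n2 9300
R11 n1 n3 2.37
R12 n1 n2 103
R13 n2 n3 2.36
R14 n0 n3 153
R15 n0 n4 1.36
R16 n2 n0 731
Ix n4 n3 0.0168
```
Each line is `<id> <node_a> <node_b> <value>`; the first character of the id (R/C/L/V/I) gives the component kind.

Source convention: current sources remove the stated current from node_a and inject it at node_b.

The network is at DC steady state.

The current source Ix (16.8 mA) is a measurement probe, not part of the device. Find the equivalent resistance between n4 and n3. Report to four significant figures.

MNA unknowns: 6 node voltages V₁..V_6
R1: Y=0.02874 on G[6,5]
R2: Y=0.006250 on G[6,3]
R3: Y=0.005128 on G[1,6]
R4: Y=0.002469 on G[5,2]
R5: Y=0.0009804 on G[2,4]
R6: Y=0.0005236 on G[5,3]
R7: Y=0.005525 on G[5,1]
R8: Y=0.1605 on G[4,5]
R9: Y=0.002439 on G[5,6]
R10: Y=0.0001075 on G[3,2]
R11: Y=0.4219 on G[1,3]
R12: Y=0.009709 on G[1,2]
R13: Y=0.4237 on G[2,3]
R14: Y=0.006536 on G[0,3]
R15: Y=0.7353 on G[0,4]
R16: Y=0.001368 on G[2,0]
Ix: z[4]−=0.0168, z[3]+=0.0168
solve → V1=0.6836, V2=0.6895, V3=0.6972, V4=-0.007480, V5=0.05866, V6=0.2278

R_eq = 41.95 Ω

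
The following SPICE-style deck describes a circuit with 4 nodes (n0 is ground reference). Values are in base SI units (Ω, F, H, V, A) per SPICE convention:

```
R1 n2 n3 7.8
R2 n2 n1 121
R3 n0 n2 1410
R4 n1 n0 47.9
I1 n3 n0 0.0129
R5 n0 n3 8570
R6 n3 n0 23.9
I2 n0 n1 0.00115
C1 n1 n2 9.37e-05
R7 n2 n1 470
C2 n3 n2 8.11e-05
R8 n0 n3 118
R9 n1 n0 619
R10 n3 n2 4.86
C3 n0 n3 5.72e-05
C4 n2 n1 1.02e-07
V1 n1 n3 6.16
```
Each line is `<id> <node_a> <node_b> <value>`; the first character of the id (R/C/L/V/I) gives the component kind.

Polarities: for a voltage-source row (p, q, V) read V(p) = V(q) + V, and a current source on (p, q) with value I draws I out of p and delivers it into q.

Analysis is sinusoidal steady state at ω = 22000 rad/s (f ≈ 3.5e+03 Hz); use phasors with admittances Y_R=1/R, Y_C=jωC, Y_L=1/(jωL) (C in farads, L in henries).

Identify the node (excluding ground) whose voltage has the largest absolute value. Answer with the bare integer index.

MNA unknowns: 3 node voltages V₁..V_3 plus 1 source current (V1)
R1: Y=0.1282+0.000j on G[2,3]
R2: Y=0.008264+0.000j on G[2,1]
R3: Y=0.0007092+0.000j on G[0,2]
R4: Y=0.02088+0.000j on G[1,0]
I1: z[3]−=0.0129, z[0]+=0.0129
R5: Y=0.0001167+0.000j on G[0,3]
R6: Y=0.04184+0.000j on G[3,0]
I2: z[0]−=0.00115, z[1]+=0.00115
C1: Y=0.000+2.061j on G[1,2]
R7: Y=0.002128+0.000j on G[2,1]
C2: Y=0.000+1.784j on G[3,2]
R8: Y=0.008475+0.000j on G[0,3]
R9: Y=0.001616+0.000j on G[1,0]
R10: Y=0.2058+0.000j on G[3,2]
C3: Y=0.000+1.258j on G[0,3]
C4: Y=0.000+0.002244j on G[2,1]
V1: row V1−V3=6.16, i_V1 at 1,3
solve → V1=6.153+0.1209j, V2=3.272+0.3983j, V3=-0.007229+0.1209j
aux → i_V1=-0.7396-5.946j

1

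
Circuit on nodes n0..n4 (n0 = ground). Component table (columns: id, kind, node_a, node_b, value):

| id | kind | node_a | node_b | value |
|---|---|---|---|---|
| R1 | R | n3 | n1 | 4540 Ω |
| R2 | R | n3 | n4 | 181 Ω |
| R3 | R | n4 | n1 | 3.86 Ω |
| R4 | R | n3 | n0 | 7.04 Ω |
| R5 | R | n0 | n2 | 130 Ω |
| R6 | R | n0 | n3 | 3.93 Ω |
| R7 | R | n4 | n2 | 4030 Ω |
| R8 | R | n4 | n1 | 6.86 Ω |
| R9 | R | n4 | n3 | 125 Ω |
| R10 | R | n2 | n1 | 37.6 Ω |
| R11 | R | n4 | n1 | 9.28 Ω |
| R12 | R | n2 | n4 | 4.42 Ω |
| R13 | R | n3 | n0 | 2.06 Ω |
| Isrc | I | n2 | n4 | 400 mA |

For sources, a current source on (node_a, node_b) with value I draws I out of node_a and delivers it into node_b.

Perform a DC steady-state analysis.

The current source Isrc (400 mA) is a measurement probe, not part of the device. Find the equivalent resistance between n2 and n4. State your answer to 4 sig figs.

Apply KCL at each of the 4 non-ground nodes and solve the resulting linear system.
Node n1: branches {R1, R3, R8, R10, R11} → V_1 = 0.4885
Node n2: branches {R5, R7, R10, R12, Isrc} → V_2 = -0.9929
Node n3: branches {R1, R2, R4, R6, R9, R13} → V_3 = 0.008660
Node n4: branches {R2, R3, R7, R8, R9, R11, R12, Isrc} → V_4 = 0.5655

R_eq = 3.896 Ω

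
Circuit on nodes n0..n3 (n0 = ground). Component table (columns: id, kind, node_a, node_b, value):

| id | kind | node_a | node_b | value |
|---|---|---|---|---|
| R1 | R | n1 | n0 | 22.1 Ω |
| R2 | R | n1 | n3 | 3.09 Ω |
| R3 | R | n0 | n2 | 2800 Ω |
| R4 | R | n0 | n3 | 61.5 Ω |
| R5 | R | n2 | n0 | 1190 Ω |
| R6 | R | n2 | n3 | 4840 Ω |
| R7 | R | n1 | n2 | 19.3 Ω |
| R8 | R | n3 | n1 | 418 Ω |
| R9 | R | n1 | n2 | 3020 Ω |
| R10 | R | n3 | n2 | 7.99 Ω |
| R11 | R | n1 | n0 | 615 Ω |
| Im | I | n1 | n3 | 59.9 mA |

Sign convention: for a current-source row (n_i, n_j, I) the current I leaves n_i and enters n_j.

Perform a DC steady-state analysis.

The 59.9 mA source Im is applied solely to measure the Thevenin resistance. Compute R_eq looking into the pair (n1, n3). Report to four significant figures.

R_eq = 2.666 Ω

Element admittances at DC:
  Y(R1) = 0.04525 S between n1,n0
  Y(R2) = 0.3236 S between n1,n3
  Y(R3) = 0.0003571 S between n0,n2
  Y(R4) = 0.01626 S between n0,n3
  Y(R5) = 0.0008403 S between n2,n0
  Y(R6) = 0.0002066 S between n2,n3
  Y(R7) = 0.05181 S between n1,n2
  Y(R8) = 0.002392 S between n3,n1
  Y(R9) = 0.0003311 S between n1,n2
  Y(R10) = 0.1252 S between n3,n2
  Y(R11) = 0.001626 S between n1,n0
  Im: injects 0.0599 A into n3 (from n1)
Assemble and solve the 3×3 MNA system:
  V(n1)=-0.04245  V(n2)=0.06985  V(n3)=0.1172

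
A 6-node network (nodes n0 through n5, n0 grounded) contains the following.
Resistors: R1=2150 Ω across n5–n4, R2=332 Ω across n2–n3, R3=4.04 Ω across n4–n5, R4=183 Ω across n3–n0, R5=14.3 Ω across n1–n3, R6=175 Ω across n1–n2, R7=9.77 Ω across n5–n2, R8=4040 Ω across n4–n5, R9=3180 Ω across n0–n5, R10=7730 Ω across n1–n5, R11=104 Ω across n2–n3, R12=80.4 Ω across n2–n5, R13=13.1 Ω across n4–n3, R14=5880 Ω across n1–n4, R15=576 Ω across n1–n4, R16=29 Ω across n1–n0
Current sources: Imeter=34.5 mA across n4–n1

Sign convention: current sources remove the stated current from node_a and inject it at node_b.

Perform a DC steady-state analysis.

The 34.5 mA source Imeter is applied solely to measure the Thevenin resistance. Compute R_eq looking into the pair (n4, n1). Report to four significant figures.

R_eq = 21.19 Ω

MNA unknowns: 5 node voltages V₁..V_5
R1: Y=0.0004651 on G[5,4]
R2: Y=0.003012 on G[2,3]
R3: Y=0.2475 on G[4,5]
R4: Y=0.005464 on G[3,0]
R5: Y=0.06993 on G[1,3]
R6: Y=0.005714 on G[1,2]
R7: Y=0.1024 on G[5,2]
R8: Y=0.0002475 on G[4,5]
R9: Y=0.0003145 on G[0,5]
R10: Y=0.0001294 on G[1,5]
R11: Y=0.009615 on G[2,3]
R12: Y=0.01244 on G[2,5]
R13: Y=0.07634 on G[4,3]
R14: Y=0.0001701 on G[1,4]
R15: Y=0.001736 on G[1,4]
R16: Y=0.03448 on G[1,0]
Imeter: z[4]−=0.0345, z[1]+=0.0345
solve → V1=0.05852, V2=-0.5839, V3=-0.3323, V4=-0.6724, V5=-0.6436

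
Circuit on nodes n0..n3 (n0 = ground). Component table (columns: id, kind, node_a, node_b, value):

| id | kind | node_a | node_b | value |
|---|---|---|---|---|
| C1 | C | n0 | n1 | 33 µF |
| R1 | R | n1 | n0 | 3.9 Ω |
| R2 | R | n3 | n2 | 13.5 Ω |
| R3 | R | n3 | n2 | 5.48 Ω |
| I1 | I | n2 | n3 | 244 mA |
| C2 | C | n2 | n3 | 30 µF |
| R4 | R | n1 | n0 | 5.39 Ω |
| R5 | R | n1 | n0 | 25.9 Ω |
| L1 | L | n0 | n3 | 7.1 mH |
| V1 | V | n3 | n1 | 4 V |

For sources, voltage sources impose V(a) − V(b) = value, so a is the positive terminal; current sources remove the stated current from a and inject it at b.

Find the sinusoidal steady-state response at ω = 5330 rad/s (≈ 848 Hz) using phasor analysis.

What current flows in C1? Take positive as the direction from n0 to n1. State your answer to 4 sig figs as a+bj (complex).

Element admittances at ω=5330 rad/s:
  Y(C1) = 0.000+0.1759j S between n0,n1
  Y(R1) = 0.2564+0.000j S between n1,n0
  Y(R2) = 0.07407+0.000j S between n3,n2
  Y(R3) = 0.1825+0.000j S between n3,n2
  I1: injects 0.244 A into n3 (from n2)
  Y(C2) = 0.000+0.1599j S between n2,n3
  Y(R4) = 0.1855+0.000j S between n1,n0
  Y(R5) = 0.03861+0.000j S between n1,n0
  Y(L1) = 0.000-0.02642j S between n0,n3
  V1: constraint V(n3)−V(n1) = 4
Assemble and solve the 4×4 MNA system:
  V(n1)=0.06238+0.2006j  V(n2)=3.377+0.6275j  V(n3)=4.062+0.2006j
  i(V1)=-0.005300+0.1073j

0.03528-0.01097j A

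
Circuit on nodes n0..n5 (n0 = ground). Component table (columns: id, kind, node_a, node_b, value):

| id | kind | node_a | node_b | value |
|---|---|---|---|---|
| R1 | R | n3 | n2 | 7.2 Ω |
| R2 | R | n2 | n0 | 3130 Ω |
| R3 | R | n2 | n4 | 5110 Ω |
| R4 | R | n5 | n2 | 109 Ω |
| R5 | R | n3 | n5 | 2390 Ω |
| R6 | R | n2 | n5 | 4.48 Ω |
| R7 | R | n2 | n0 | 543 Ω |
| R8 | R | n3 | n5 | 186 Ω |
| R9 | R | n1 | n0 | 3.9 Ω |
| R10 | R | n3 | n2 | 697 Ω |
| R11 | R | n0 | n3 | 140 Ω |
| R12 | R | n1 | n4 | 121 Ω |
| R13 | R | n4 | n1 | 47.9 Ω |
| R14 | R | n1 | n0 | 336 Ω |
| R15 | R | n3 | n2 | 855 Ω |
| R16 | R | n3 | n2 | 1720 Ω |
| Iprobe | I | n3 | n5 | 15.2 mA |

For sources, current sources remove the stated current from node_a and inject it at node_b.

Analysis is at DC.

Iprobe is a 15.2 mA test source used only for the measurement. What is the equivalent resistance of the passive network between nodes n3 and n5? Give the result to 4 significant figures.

R_eq = 10.57 Ω

Element admittances at DC:
  Y(R1) = 0.1389 S between n3,n2
  Y(R2) = 0.0003195 S between n2,n0
  Y(R3) = 0.0001957 S between n2,n4
  Y(R4) = 0.009174 S between n5,n2
  Y(R5) = 0.0004184 S between n3,n5
  Y(R6) = 0.2232 S between n2,n5
  Y(R7) = 0.001842 S between n2,n0
  Y(R8) = 0.005376 S between n3,n5
  Y(R9) = 0.2564 S between n1,n0
  Y(R10) = 0.001435 S between n3,n2
  Y(R11) = 0.007143 S between n0,n3
  Y(R12) = 0.008264 S between n1,n4
  Y(R13) = 0.02088 S between n4,n1
  Y(R14) = 0.002976 S between n1,n0
  Y(R15) = 0.001170 S between n3,n2
  Y(R16) = 0.0005814 S between n3,n2
  Iprobe: injects 0.0152 A into n5 (from n3)
Assemble and solve the 5×5 MNA system:
  V(n1)=5.586e-05  V(n2)=0.07460  V(n3)=-0.02460  V(n4)=0.0005531  V(n5)=0.1360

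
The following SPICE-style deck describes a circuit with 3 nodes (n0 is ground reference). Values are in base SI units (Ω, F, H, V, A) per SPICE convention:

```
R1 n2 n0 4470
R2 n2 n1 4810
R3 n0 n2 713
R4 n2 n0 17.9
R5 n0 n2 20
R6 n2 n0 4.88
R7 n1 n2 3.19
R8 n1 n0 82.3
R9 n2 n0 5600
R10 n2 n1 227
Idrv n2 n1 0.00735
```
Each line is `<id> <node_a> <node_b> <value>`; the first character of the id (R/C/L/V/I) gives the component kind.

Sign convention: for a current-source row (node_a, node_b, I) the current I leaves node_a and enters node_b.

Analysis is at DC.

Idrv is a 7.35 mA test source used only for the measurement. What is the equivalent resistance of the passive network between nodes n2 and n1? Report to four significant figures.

Element admittances at DC:
  Y(R1) = 0.0002237 S between n2,n0
  Y(R2) = 0.0002079 S between n2,n1
  Y(R3) = 0.001403 S between n0,n2
  Y(R4) = 0.05587 S between n2,n0
  Y(R5) = 0.05000 S between n0,n2
  Y(R6) = 0.2049 S between n2,n0
  Y(R7) = 0.3135 S between n1,n2
  Y(R8) = 0.01215 S between n1,n0
  Y(R9) = 0.0001786 S between n2,n0
  Y(R10) = 0.004405 S between n2,n1
  Idrv: injects 0.00735 A into n1 (from n2)
Assemble and solve the 2×2 MNA system:
  V(n1)=0.02145  V(n2)=-0.0008339

R_eq = 3.032 Ω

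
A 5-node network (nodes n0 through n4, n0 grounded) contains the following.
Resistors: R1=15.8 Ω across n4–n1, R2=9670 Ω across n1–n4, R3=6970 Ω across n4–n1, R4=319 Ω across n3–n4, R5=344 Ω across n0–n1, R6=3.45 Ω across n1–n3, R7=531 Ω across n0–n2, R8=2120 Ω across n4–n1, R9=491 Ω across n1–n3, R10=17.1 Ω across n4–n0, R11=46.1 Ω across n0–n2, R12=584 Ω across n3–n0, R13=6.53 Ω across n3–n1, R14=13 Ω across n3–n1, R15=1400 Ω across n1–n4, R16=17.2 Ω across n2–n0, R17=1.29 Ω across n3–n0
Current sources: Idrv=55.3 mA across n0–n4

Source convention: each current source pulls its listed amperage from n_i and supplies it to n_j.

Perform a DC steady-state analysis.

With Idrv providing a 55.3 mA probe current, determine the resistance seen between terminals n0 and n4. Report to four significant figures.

Element admittances at DC:
  Y(R1) = 0.06329 S between n4,n1
  Y(R2) = 0.0001034 S between n1,n4
  Y(R3) = 0.0001435 S between n4,n1
  Y(R4) = 0.003135 S between n3,n4
  Y(R5) = 0.002907 S between n0,n1
  Y(R6) = 0.2899 S between n1,n3
  Y(R7) = 0.001883 S between n0,n2
  Y(R8) = 0.0004717 S between n4,n1
  Y(R9) = 0.002037 S between n1,n3
  Y(R10) = 0.05848 S between n4,n0
  Y(R11) = 0.02169 S between n0,n2
  Y(R12) = 0.001712 S between n3,n0
  Y(R13) = 0.1531 S between n3,n1
  Y(R14) = 0.07692 S between n3,n1
  Y(R15) = 0.0007143 S between n1,n4
  Y(R16) = 0.05814 S between n2,n0
  Y(R17) = 0.7752 S between n3,n0
  Idrv: injects 0.0553 A into n4 (from n0)
Assemble and solve the 4×4 MNA system:
  V(n1)=0.08350  V(n2)=0.000  V(n3)=0.03463  V(n4)=0.4814

R_eq = 8.704 Ω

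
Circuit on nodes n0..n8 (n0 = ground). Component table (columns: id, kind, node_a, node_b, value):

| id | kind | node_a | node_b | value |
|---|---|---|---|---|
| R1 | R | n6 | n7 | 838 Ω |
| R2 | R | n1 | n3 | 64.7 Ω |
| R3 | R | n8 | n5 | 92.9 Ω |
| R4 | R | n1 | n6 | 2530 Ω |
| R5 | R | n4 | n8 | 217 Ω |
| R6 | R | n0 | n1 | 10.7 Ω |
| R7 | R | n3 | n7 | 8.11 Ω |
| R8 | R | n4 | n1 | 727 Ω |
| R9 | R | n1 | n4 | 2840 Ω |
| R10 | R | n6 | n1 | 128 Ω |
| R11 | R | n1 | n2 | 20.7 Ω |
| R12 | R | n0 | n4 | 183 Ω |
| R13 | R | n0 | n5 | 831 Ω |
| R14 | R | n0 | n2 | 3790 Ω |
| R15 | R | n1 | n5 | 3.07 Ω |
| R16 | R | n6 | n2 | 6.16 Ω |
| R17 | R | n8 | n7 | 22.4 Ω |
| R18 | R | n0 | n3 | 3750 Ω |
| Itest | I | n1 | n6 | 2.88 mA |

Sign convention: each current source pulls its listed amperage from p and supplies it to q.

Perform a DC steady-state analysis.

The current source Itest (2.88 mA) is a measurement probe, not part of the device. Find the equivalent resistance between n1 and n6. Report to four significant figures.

Element admittances at DC:
  Y(R1) = 0.001193 S between n6,n7
  Y(R2) = 0.01546 S between n1,n3
  Y(R3) = 0.01076 S between n8,n5
  Y(R4) = 0.0003953 S between n1,n6
  Y(R5) = 0.004608 S between n4,n8
  Y(R6) = 0.09346 S between n0,n1
  Y(R7) = 0.1233 S between n3,n7
  Y(R8) = 0.001376 S between n4,n1
  Y(R9) = 0.0003521 S between n1,n4
  Y(R10) = 0.007812 S between n6,n1
  Y(R11) = 0.04831 S between n1,n2
  Y(R12) = 0.005464 S between n0,n4
  Y(R13) = 0.001203 S between n0,n5
  Y(R14) = 0.0002639 S between n0,n2
  Y(R15) = 0.3257 S between n1,n5
  Y(R16) = 0.1623 S between n6,n2
  Y(R17) = 0.04464 S between n8,n7
  Y(R18) = 0.0002667 S between n0,n3
  Itest: injects 0.00288 A into n6 (from n1)
Assemble and solve the 8×8 MNA system:
  V(n1)=-0.0001845  V(n2)=0.04725  V(n3)=0.002402  V(n4)=0.0007820  V(n5)=-0.0001120  V(n6)=0.06145  V(n7)=0.002731  V(n8)=0.002072

R_eq = 21.40 Ω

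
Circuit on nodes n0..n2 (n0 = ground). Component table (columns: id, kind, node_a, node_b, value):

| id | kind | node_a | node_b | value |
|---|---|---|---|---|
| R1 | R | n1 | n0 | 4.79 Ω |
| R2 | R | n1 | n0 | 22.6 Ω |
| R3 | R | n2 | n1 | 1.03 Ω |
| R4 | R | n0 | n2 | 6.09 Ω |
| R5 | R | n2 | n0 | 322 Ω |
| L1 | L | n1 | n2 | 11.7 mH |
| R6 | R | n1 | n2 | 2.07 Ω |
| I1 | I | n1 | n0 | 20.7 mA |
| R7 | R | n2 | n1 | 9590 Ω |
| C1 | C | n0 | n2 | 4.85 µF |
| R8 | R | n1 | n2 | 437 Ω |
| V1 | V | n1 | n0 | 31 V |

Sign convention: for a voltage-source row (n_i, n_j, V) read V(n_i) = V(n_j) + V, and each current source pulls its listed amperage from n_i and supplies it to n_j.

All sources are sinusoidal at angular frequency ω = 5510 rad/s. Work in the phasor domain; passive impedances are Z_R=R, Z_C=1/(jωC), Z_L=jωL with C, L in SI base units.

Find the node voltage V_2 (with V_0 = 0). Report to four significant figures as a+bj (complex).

Apply KCL at each of the 2 non-ground nodes and solve the resulting linear system.
Node n1: branches {R1, R2, R3, L1, R6, I1, R7, R8, V1} → V_1 = 31.00+0.000j
Node n2: branches {R3, R4, R5, L1, R6, R7, C1, R8} → V_2 = 27.80-0.4881j
Source currents: i(V1)=-12.53-0.6613j

27.80-0.4881j V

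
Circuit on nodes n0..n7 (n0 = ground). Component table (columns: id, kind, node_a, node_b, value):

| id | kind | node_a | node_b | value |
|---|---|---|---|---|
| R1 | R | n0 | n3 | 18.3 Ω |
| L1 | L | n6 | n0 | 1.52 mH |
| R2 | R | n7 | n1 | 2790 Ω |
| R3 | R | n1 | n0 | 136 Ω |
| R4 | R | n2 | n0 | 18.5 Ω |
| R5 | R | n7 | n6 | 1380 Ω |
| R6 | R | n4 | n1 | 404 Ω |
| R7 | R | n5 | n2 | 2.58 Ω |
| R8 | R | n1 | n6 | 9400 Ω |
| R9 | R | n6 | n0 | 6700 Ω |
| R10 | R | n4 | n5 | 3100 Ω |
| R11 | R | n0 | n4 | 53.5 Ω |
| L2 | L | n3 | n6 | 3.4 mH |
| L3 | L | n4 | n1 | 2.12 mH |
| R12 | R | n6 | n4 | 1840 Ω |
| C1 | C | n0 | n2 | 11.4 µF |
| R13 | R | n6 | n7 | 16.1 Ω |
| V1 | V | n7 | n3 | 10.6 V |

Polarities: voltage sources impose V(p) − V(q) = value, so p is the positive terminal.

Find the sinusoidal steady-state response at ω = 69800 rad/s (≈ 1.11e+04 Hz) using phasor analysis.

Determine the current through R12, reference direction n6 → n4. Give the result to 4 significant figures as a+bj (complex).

Apply KCL at each of the 7 non-ground nodes and solve the resulting linear system.
Node n1: branches {R2, R3, R6, R8, L3} → V_1 = 0.4319+0.1862j
Node n2: branches {R4, R7, C1} → V_2 = 3.612e-05-0.0001222j
Node n3: branches {R1, L2, V1} → V_3 = -0.7893+1.502j
Node n4: branches {R6, R10, R11, L3, R12} → V_4 = 0.3077+0.06855j
Node n5: branches {R7, R10} → V_5 = 0.0002920-6.507e-05j
Node n6: branches {L1, R5, R8, R9, L2, R12, R13} → V_6 = 9.046+3.475j
Node n7: branches {R2, R5, R13, V1} → V_7 = 9.811+1.502j
Source currents: i(V1)=-0.05144+0.1235j

0.004749+0.001851j A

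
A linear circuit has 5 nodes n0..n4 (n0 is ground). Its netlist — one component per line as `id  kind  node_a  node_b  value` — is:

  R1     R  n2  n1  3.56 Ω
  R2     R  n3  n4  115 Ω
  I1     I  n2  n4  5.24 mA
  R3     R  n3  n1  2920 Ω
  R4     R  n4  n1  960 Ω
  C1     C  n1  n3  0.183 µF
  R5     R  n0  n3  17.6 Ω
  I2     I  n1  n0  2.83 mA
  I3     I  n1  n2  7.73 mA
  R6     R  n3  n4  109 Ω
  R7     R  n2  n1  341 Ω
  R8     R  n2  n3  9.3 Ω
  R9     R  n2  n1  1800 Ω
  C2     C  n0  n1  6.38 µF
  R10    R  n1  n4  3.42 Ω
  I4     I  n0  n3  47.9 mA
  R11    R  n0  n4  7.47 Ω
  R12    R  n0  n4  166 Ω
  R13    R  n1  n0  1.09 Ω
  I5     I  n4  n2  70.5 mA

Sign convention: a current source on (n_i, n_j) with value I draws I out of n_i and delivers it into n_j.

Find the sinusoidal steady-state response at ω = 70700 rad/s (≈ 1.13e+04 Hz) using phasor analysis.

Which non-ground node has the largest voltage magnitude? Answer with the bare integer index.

3

MNA unknowns: 4 node voltages V₁..V_4
R1: Y=0.2809+0.000j on G[2,1]
R2: Y=0.008696+0.000j on G[3,4]
I1: z[2]−=0.00524, z[4]+=0.00524
R3: Y=0.0003425+0.000j on G[3,1]
R4: Y=0.001042+0.000j on G[4,1]
C1: Y=0.000+0.01294j on G[1,3]
R5: Y=0.05682+0.000j on G[0,3]
I2: z[1]−=0.00283, z[0]+=0.00283
I3: z[1]−=0.00773, z[2]+=0.00773
R6: Y=0.009174+0.000j on G[3,4]
R7: Y=0.002933+0.000j on G[2,1]
R8: Y=0.1075+0.000j on G[2,3]
R9: Y=0.0005556+0.000j on G[2,1]
C2: Y=0.000+0.4511j on G[0,1]
R10: Y=0.2924+0.000j on G[1,4]
I4: z[0]−=0.0479, z[3]+=0.0479
R11: Y=0.1339+0.000j on G[0,4]
R12: Y=0.006024+0.000j on G[0,4]
R13: Y=0.9174+0.000j on G[1,0]
I5: z[4]−=0.0705, z[2]+=0.0705
solve → V1=0.03199-0.01171j, V2=0.3316-0.02002j, V3=0.4452-0.04201j, V4=-0.1062-0.009280j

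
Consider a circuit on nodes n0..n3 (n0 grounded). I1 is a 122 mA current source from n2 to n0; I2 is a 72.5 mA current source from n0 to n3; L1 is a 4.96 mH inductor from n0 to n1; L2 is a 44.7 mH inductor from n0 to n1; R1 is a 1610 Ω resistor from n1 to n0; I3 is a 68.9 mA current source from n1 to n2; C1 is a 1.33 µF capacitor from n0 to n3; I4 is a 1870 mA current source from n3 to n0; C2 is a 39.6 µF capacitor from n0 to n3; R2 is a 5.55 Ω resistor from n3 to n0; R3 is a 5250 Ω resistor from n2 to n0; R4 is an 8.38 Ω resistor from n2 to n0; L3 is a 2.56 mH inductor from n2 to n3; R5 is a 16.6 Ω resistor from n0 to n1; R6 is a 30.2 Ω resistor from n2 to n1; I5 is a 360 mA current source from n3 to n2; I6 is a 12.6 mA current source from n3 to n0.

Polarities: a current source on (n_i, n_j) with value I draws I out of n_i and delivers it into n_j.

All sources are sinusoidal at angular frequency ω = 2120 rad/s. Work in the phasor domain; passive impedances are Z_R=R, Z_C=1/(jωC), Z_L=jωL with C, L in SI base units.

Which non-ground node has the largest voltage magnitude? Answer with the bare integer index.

3

Apply KCL at each of the 3 non-ground nodes and solve the resulting linear system.
Node n1: branches {L1, L2, R1, I3, R5, R6} → V_1 = -1.681-0.3516j
Node n2: branches {I1, I3, R3, R4, L3, R6, I5} → V_2 = -3.813+4.367j
Node n3: branches {I2, C1, I4, C2, R2, L3, I5, I6} → V_3 = -7.494-0.1551j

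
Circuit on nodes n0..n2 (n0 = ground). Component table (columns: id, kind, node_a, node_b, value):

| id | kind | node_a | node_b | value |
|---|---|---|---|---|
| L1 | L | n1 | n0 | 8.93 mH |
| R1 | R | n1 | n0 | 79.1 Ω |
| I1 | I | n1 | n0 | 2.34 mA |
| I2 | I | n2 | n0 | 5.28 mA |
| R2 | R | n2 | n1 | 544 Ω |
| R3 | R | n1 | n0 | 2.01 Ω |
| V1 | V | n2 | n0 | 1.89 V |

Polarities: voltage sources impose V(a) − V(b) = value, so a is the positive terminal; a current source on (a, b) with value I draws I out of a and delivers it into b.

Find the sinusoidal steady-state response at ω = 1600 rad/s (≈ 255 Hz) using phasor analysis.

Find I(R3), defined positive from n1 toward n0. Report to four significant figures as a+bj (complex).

Element admittances at ω=1600 rad/s:
  Y(L1) = 0.000-0.06999j S between n1,n0
  Y(R1) = 0.01264+0.000j S between n1,n0
  I1: injects 0.00234 A into n0 (from n1)
  I2: injects 0.00528 A into n0 (from n2)
  Y(R2) = 0.001838+0.000j S between n2,n1
  Y(R3) = 0.4975+0.000j S between n1,n0
  V1: constraint V(n2)−V(n0) = 1.89
Assemble and solve the 3×3 MNA system:
  V(n1)=0.002175+0.0002973j  V(n2)=1.890+0.000j
  i(V1)=-0.008750+5.465e-07j

0.001082+0.0001479j A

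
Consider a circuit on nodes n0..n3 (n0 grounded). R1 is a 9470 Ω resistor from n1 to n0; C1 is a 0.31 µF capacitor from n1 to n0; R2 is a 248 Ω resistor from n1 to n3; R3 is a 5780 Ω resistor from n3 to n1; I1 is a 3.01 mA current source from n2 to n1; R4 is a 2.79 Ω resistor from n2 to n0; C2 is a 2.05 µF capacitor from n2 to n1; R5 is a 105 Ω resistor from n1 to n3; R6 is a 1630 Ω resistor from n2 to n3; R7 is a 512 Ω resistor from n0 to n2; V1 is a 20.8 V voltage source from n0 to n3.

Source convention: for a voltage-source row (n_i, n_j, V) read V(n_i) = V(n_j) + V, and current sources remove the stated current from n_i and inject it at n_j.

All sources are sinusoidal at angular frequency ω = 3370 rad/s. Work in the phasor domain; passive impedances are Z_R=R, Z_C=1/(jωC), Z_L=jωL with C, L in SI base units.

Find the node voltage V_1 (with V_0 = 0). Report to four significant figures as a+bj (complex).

-15.29+8.682j V

Element admittances at ω=3370 rad/s:
  Y(R1) = 0.0001056+0.000j S between n1,n0
  Y(C1) = 0.000+0.001045j S between n1,n0
  Y(R2) = 0.004032+0.000j S between n1,n3
  Y(R3) = 0.0001730+0.000j S between n3,n1
  I1: injects 0.00301 A into n1 (from n2)
  Y(R4) = 0.3584+0.000j S between n2,n0
  Y(C2) = 0.000+0.006908j S between n2,n1
  Y(R5) = 0.009524+0.000j S between n1,n3
  Y(R6) = 0.0006135+0.000j S between n2,n3
  Y(R7) = 0.001953+0.000j S between n0,n2
  V1: constraint V(n0)−V(n3) = 20.8
Assemble and solve the 4×4 MNA system:
  V(n1)=-15.29+8.682j  V(n2)=-0.2154-0.2885j  V(n3)=-20.80+0.000j
  i(V1)=-0.08829-0.1190j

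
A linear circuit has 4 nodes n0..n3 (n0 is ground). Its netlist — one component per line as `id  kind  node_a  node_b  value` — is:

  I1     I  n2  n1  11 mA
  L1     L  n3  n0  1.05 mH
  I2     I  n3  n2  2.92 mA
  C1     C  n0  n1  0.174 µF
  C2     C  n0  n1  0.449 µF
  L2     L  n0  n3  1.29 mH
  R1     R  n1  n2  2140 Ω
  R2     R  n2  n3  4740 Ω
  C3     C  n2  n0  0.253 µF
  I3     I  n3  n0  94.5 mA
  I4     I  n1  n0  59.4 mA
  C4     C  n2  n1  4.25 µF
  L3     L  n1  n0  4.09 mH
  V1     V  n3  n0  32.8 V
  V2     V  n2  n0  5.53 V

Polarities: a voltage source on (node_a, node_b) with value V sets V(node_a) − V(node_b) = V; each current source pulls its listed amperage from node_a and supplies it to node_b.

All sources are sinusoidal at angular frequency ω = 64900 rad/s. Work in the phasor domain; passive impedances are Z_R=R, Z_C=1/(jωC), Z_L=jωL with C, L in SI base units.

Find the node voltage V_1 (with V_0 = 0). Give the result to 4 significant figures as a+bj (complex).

4.881+0.1539j V

Element admittances at ω=64900 rad/s:
  I1: injects 0.011 A into n1 (from n2)
  Y(L1) = 0.000-0.01467j S between n3,n0
  I2: injects 0.00292 A into n2 (from n3)
  Y(C1) = 0.000+0.01129j S between n0,n1
  Y(C2) = 0.000+0.02914j S between n0,n1
  Y(L2) = 0.000-0.01194j S between n0,n3
  Y(R1) = 0.0004673+0.000j S between n1,n2
  Y(R2) = 0.0002110+0.000j S between n2,n3
  Y(C3) = 0.000+0.01642j S between n2,n0
  I3: injects 0.0945 A into n0 (from n3)
  I4: injects 0.0594 A into n0 (from n1)
  Y(C4) = 0.000+0.2758j S between n2,n1
  Y(L3) = 0.000-0.003767j S between n1,n0
  V1: constraint V(n3)−V(n0) = 32.8
  V2: constraint V(n2)−V(n0) = 5.53
Assemble and solve the 5×5 MNA system:
  V(n1)=4.881+0.1539j  V(n2)=5.530+0.000j  V(n3)=32.80+0.000j
  i(V1)=-0.1032+0.8731j  i(V2)=-0.04508-0.2698j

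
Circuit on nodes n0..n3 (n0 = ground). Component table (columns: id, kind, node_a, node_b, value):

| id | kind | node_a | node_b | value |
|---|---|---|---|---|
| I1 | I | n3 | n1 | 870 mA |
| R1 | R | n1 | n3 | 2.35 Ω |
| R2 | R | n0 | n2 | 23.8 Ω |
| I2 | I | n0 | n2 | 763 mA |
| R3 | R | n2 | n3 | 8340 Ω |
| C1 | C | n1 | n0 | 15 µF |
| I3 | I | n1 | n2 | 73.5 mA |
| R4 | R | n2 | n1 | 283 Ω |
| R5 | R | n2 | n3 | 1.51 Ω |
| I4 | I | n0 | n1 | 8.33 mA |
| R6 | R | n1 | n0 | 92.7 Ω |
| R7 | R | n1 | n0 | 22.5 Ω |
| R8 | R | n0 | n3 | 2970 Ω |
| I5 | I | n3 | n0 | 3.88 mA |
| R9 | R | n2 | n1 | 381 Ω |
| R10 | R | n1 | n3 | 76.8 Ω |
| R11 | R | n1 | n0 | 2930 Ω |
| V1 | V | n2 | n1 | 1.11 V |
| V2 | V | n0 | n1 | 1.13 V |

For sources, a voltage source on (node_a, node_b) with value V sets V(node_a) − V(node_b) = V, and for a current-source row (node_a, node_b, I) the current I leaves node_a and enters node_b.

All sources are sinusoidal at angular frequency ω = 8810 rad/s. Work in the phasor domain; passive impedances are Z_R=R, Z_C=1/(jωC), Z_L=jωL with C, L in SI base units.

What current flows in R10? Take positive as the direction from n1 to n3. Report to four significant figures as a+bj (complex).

0.001635+0.000j A

Apply KCL at each of the 3 non-ground nodes and solve the resulting linear system.
Node n1: branches {I1, R1, C1, I3, R4, I4, R6, R7, R9, R10, R11, V1, V2} → V_1 = -1.130+0.000j
Node n2: branches {R2, I2, R3, I3, R4, R5, R9, V1} → V_2 = -0.02000+0.000j
Node n3: branches {I1, R1, R3, R5, R8, I5, R10} → V_3 = -1.256+0.000j
Source currents: i(V1)=0.01211+0.000j, i(V2)=-0.8315-0.1493j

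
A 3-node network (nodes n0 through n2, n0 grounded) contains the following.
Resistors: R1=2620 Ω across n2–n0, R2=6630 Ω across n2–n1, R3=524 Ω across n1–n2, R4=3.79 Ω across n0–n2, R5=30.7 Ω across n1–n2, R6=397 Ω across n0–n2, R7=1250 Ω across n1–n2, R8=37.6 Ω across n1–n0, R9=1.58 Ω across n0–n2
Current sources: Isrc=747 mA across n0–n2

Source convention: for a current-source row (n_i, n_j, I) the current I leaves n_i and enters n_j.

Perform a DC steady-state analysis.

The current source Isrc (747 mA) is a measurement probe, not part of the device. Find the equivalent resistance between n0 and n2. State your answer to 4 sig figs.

MNA unknowns: 2 node voltages V₁..V_2
R1: Y=0.0003817 on G[2,0]
R2: Y=0.0001508 on G[2,1]
R3: Y=0.001908 on G[1,2]
R4: Y=0.2639 on G[0,2]
R5: Y=0.03257 on G[1,2]
R6: Y=0.002519 on G[0,2]
R7: Y=0.0008000 on G[1,2]
R8: Y=0.02660 on G[1,0]
R9: Y=0.6329 on G[0,2]
Isrc: z[0]−=0.747, z[2]+=0.747
solve → V1=0.4664, V2=0.8165

R_eq = 1.093 Ω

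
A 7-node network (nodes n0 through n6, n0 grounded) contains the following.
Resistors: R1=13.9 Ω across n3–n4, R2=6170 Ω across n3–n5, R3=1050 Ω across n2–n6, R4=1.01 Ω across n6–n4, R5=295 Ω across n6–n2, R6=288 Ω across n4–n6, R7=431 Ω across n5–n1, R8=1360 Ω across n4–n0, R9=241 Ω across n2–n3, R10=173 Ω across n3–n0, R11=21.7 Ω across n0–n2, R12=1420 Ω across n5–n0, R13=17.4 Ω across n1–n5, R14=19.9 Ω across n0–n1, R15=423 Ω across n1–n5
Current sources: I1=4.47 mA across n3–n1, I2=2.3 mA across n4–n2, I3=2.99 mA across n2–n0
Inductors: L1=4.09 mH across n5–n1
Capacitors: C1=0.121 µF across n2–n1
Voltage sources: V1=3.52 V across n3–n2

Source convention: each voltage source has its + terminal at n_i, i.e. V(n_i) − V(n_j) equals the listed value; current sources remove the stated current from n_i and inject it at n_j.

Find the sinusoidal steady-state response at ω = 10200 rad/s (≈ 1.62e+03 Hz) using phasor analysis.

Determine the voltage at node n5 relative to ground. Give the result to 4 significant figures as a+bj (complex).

0.1013-0.01406j V

Element admittances at ω=10200 rad/s:
  Y(R1) = 0.07194+0.000j S between n3,n4
  Y(R2) = 0.0001621+0.000j S between n3,n5
  I1: injects 0.00447 A into n1 (from n3)
  Y(R3) = 0.0009524+0.000j S between n2,n6
  Y(R4) = 0.9901+0.000j S between n6,n4
  Y(R5) = 0.003390+0.000j S between n6,n2
  I2: injects 0.0023 A into n2 (from n4)
  Y(R6) = 0.003472+0.000j S between n4,n6
  Y(R7) = 0.002320+0.000j S between n5,n1
  Y(R8) = 0.0007353+0.000j S between n4,n0
  Y(R9) = 0.004149+0.000j S between n2,n3
  Y(R10) = 0.005780+0.000j S between n3,n0
  Y(R11) = 0.04608+0.000j S between n0,n2
  Y(R12) = 0.0007042+0.000j S between n5,n0
  I3: injects 0.00299 A into n0 (from n2)
  Y(R13) = 0.05747+0.000j S between n1,n5
  Y(L1) = 0.000-0.02397j S between n5,n1
  Y(R14) = 0.05025+0.000j S between n0,n1
  Y(R15) = 0.002364+0.000j S between n1,n5
  Y(C1) = 0.000+0.001234j S between n2,n1
  V1: constraint V(n3)−V(n2) = 3.52
Assemble and solve the 7×7 MNA system:
  V(n1)=0.09589-0.01636j  V(n2)=-0.5823+0.01582j  V(n3)=2.938+0.01582j  V(n4)=2.682+0.01567j  V(n5)=0.1013-0.01406j  V(n6)=2.668+0.01567j
  i(V1)=-0.05490-0.0001072j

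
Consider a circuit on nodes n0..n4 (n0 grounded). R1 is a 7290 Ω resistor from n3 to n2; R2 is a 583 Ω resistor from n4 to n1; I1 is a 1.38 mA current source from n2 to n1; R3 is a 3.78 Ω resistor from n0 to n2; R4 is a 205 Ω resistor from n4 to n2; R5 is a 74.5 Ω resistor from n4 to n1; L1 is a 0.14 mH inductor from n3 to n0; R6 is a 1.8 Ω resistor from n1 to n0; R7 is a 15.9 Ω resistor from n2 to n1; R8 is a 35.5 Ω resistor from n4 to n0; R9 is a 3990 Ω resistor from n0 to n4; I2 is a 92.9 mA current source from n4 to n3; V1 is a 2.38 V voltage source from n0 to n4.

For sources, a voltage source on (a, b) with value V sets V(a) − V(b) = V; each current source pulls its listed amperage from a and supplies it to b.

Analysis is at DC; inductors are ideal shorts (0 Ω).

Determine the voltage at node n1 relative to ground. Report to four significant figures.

-0.05969 V

Element admittances at DC:
  Y(R1) = 0.0001372 S between n3,n2
  Y(R2) = 0.001715 S between n4,n1
  I1: injects 0.00138 A into n1 (from n2)
  Y(R3) = 0.2646 S between n0,n2
  Y(R4) = 0.004878 S between n4,n2
  Y(R5) = 0.01342 S between n4,n1
  L1: short n3↔n0 (DC inductor)
  Y(R6) = 0.5556 S between n1,n0
  Y(R7) = 0.06289 S between n2,n1
  Y(R8) = 0.02817 S between n4,n0
  Y(R9) = 0.0002506 S between n0,n4
  I2: injects 0.0929 A into n3 (from n4)
  V1: constraint V(n0)−V(n4) = 2.38
Assemble and solve the 6×6 MNA system:
  V(n1)=-0.05969  V(n2)=-0.05036  V(n3)=0.000  V(n4)=-2.380
  i(L1)=0.09289  i(V1)=-0.02123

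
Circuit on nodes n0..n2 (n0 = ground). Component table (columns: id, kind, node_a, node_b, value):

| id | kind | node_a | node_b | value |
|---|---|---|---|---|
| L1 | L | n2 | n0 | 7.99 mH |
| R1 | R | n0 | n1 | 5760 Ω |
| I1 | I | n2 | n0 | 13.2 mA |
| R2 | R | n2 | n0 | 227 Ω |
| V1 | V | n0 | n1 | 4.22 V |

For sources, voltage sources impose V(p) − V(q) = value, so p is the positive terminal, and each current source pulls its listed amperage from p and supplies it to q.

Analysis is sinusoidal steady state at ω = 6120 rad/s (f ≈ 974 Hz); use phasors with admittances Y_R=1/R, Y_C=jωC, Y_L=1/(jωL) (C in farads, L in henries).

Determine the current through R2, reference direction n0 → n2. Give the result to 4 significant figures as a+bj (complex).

Element admittances at ω=6120 rad/s:
  Y(L1) = 0.000-0.02045j S between n2,n0
  Y(R1) = 0.0001736+0.000j S between n0,n1
  I1: injects 0.0132 A into n0 (from n2)
  Y(R2) = 0.004405+0.000j S between n2,n0
  V1: constraint V(n0)−V(n1) = 4.22
Assemble and solve the 3×3 MNA system:
  V(n1)=-4.220+0.000j  V(n2)=-0.1329-0.6168j
  i(V1)=-0.0007326+0.000j

0.0005854+0.002717j A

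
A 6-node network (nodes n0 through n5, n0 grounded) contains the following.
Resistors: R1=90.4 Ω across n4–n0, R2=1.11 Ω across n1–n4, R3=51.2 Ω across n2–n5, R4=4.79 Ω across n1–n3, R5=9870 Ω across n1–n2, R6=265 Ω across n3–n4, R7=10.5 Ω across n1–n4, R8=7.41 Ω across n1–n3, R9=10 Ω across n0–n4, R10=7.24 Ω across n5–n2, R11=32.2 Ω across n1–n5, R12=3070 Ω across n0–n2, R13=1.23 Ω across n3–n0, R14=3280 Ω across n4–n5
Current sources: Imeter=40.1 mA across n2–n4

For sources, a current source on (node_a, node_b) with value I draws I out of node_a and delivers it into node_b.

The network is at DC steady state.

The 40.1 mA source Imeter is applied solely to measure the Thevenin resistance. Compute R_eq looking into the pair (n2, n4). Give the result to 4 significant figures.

MNA unknowns: 5 node voltages V₁..V_5
R1: Y=0.01106 on G[4,0]
R2: Y=0.9009 on G[1,4]
R3: Y=0.01953 on G[2,5]
R4: Y=0.2088 on G[1,3]
R5: Y=0.0001013 on G[1,2]
R6: Y=0.003774 on G[3,4]
R7: Y=0.09524 on G[1,4]
R8: Y=0.1350 on G[1,3]
R9: Y=0.1000 on G[0,4]
R10: Y=0.1381 on G[5,2]
R11: Y=0.03106 on G[1,5]
R12: Y=0.0003257 on G[0,2]
R13: Y=0.8130 on G[3,0]
R14: Y=0.0003049 on G[4,5]
Imeter: z[2]−=0.0401, z[4]+=0.0401
solve → V1=-0.01041, V2=-1.518, V3=-0.002997, V4=0.02640, V5=-1.268

R_eq = 38.52 Ω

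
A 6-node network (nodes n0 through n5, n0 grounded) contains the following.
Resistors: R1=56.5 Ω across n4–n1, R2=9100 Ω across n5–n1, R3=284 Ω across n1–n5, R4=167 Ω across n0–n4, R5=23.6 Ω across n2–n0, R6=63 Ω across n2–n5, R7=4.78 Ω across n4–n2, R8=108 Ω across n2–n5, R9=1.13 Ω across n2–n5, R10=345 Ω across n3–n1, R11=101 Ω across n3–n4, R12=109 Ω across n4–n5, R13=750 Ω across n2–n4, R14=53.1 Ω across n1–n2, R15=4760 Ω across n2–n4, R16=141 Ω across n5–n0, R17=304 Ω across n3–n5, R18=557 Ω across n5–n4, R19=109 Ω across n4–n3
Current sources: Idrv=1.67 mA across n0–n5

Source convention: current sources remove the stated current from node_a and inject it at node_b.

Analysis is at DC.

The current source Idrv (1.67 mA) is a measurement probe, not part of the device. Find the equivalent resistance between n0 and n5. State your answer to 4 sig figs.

Apply KCL at each of the 5 non-ground nodes and solve the resulting linear system.
Node n1: branches {R1, R2, R3, R10, R14} → V_1 = 0.02983
Node n2: branches {R5, R6, R7, R8, R9, R13, R14, R15} → V_2 = 0.02999
Node n3: branches {R10, R11, R17, R19} → V_3 = 0.02968
Node n4: branches {R1, R4, R7, R11, R12, R13, R15, R18, R19} → V_4 = 0.02934
Node n5: branches {R2, R3, R6, R8, R9, R12, R16, R17, R18, Idrv} → V_5 = 0.03154

R_eq = 18.88 Ω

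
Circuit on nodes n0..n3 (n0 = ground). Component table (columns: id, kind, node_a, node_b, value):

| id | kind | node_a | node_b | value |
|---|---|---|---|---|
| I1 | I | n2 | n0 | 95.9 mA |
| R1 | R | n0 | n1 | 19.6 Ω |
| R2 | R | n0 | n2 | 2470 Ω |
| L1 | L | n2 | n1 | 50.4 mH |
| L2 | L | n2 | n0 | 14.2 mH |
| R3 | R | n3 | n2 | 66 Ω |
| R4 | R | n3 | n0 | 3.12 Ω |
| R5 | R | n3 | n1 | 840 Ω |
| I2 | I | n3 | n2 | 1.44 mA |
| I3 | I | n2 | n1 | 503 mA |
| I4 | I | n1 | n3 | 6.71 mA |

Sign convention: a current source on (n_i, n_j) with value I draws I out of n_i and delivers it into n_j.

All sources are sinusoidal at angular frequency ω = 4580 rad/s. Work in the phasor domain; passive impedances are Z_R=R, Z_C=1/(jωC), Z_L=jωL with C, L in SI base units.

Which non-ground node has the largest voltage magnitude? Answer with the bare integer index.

MNA unknowns: 3 node voltages V₁..V_3
I1: z[2]−=0.0959, z[0]+=0.0959
R1: Y=0.05102+0.000j on G[0,1]
R2: Y=0.0004049+0.000j on G[0,2]
L1: Y=0.000-0.004332j on G[2,1]
L2: Y=0.000-0.01538j on G[2,0]
R3: Y=0.01515+0.000j on G[3,2]
R4: Y=0.3205+0.000j on G[3,0]
R5: Y=0.001190+0.000j on G[3,1]
I2: z[3]−=0.00144, z[2]+=0.00144
I3: z[2]−=0.503, z[1]+=0.503
I4: z[1]−=0.00671, z[3]+=0.00671
solve → V1=7.702+1.723j, V2=-13.30-19.86j, V3=-0.5555-0.8873j

2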